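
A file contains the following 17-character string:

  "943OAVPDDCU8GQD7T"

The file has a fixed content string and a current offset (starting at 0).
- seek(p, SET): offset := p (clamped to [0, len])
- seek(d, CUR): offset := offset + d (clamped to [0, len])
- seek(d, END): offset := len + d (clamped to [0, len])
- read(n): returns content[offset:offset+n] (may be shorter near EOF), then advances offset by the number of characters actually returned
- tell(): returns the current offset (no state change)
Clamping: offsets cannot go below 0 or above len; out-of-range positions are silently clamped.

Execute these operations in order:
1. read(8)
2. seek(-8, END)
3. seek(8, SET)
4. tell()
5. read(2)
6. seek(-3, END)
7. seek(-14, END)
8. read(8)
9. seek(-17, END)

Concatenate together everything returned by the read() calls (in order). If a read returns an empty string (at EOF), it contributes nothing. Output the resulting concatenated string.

Answer: 943OAVPDDCOAVPDDCU

Derivation:
After 1 (read(8)): returned '943OAVPD', offset=8
After 2 (seek(-8, END)): offset=9
After 3 (seek(8, SET)): offset=8
After 4 (tell()): offset=8
After 5 (read(2)): returned 'DC', offset=10
After 6 (seek(-3, END)): offset=14
After 7 (seek(-14, END)): offset=3
After 8 (read(8)): returned 'OAVPDDCU', offset=11
After 9 (seek(-17, END)): offset=0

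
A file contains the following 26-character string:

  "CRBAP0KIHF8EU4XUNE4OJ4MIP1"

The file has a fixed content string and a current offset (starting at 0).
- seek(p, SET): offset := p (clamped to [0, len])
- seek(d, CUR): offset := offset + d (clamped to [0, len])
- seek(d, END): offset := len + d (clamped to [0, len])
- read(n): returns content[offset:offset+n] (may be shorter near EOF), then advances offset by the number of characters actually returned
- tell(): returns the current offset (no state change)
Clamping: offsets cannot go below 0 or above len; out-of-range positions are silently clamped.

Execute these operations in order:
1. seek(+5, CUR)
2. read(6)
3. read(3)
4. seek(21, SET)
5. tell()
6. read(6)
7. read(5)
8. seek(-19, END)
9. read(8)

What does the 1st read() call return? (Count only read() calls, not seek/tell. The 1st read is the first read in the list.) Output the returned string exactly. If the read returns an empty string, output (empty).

Answer: 0KIHF8

Derivation:
After 1 (seek(+5, CUR)): offset=5
After 2 (read(6)): returned '0KIHF8', offset=11
After 3 (read(3)): returned 'EU4', offset=14
After 4 (seek(21, SET)): offset=21
After 5 (tell()): offset=21
After 6 (read(6)): returned '4MIP1', offset=26
After 7 (read(5)): returned '', offset=26
After 8 (seek(-19, END)): offset=7
After 9 (read(8)): returned 'IHF8EU4X', offset=15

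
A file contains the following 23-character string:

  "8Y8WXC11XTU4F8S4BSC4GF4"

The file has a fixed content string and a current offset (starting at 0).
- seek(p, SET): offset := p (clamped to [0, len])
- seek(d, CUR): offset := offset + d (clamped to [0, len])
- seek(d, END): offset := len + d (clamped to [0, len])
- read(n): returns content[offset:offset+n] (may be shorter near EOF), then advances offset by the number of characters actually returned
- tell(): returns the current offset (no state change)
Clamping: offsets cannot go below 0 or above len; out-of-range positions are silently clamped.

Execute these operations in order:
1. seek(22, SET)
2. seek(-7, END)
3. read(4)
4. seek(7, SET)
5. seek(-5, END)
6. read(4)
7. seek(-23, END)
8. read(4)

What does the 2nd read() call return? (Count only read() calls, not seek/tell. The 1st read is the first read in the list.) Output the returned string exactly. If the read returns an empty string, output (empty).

After 1 (seek(22, SET)): offset=22
After 2 (seek(-7, END)): offset=16
After 3 (read(4)): returned 'BSC4', offset=20
After 4 (seek(7, SET)): offset=7
After 5 (seek(-5, END)): offset=18
After 6 (read(4)): returned 'C4GF', offset=22
After 7 (seek(-23, END)): offset=0
After 8 (read(4)): returned '8Y8W', offset=4

Answer: C4GF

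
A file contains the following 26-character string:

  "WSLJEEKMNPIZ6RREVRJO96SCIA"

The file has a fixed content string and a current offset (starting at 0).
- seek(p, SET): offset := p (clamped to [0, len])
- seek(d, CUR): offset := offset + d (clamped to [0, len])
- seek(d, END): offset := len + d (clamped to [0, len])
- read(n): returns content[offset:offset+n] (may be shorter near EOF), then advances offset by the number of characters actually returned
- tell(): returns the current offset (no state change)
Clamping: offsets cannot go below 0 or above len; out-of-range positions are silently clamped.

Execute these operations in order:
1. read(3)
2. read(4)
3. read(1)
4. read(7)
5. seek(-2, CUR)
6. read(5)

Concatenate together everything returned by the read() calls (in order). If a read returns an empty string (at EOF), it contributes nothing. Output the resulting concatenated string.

After 1 (read(3)): returned 'WSL', offset=3
After 2 (read(4)): returned 'JEEK', offset=7
After 3 (read(1)): returned 'M', offset=8
After 4 (read(7)): returned 'NPIZ6RR', offset=15
After 5 (seek(-2, CUR)): offset=13
After 6 (read(5)): returned 'RREVR', offset=18

Answer: WSLJEEKMNPIZ6RRRREVR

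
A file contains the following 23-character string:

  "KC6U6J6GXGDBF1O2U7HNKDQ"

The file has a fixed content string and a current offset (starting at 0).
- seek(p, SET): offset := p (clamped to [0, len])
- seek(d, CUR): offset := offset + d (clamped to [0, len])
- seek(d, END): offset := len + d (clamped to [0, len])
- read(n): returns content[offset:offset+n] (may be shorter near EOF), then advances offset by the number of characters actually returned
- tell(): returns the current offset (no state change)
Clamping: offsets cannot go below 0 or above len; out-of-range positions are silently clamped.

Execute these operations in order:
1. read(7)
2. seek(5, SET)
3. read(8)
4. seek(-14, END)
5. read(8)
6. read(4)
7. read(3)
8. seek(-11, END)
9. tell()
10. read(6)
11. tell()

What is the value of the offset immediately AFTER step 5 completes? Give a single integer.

Answer: 17

Derivation:
After 1 (read(7)): returned 'KC6U6J6', offset=7
After 2 (seek(5, SET)): offset=5
After 3 (read(8)): returned 'J6GXGDBF', offset=13
After 4 (seek(-14, END)): offset=9
After 5 (read(8)): returned 'GDBF1O2U', offset=17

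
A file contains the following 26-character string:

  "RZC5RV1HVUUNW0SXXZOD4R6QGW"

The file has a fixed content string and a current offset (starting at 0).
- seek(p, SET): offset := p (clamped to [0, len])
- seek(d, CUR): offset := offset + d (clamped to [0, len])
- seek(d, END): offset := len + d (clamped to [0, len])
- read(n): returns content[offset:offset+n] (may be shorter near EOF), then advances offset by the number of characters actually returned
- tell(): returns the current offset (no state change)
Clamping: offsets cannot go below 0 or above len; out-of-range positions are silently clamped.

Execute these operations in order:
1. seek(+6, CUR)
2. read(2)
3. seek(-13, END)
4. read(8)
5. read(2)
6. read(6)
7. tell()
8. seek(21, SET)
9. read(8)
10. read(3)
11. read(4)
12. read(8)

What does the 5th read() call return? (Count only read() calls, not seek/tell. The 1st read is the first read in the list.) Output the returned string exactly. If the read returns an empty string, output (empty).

Answer: R6QGW

Derivation:
After 1 (seek(+6, CUR)): offset=6
After 2 (read(2)): returned '1H', offset=8
After 3 (seek(-13, END)): offset=13
After 4 (read(8)): returned '0SXXZOD4', offset=21
After 5 (read(2)): returned 'R6', offset=23
After 6 (read(6)): returned 'QGW', offset=26
After 7 (tell()): offset=26
After 8 (seek(21, SET)): offset=21
After 9 (read(8)): returned 'R6QGW', offset=26
After 10 (read(3)): returned '', offset=26
After 11 (read(4)): returned '', offset=26
After 12 (read(8)): returned '', offset=26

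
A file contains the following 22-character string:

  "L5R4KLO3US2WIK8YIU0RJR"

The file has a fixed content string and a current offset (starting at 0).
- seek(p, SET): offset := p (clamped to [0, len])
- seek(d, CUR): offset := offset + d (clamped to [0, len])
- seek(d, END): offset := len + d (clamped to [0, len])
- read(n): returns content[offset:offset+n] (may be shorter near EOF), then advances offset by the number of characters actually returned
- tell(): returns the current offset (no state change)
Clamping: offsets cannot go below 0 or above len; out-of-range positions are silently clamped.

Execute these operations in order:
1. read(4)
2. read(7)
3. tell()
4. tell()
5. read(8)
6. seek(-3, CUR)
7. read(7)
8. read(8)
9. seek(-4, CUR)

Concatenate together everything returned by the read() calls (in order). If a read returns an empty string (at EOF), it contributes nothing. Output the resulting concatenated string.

Answer: L5R4KLO3US2WIK8YIU0IU0RJR

Derivation:
After 1 (read(4)): returned 'L5R4', offset=4
After 2 (read(7)): returned 'KLO3US2', offset=11
After 3 (tell()): offset=11
After 4 (tell()): offset=11
After 5 (read(8)): returned 'WIK8YIU0', offset=19
After 6 (seek(-3, CUR)): offset=16
After 7 (read(7)): returned 'IU0RJR', offset=22
After 8 (read(8)): returned '', offset=22
After 9 (seek(-4, CUR)): offset=18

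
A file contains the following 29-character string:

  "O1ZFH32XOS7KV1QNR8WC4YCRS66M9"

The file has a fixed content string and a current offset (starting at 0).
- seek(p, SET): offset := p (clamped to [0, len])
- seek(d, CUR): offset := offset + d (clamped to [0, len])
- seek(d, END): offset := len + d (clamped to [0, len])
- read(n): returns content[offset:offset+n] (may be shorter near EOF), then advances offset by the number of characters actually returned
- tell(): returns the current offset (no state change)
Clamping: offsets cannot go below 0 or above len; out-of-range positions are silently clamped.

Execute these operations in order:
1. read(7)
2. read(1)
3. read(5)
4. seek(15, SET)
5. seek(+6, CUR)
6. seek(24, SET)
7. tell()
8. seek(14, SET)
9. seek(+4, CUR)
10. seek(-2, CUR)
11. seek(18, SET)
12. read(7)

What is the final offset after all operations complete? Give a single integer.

Answer: 25

Derivation:
After 1 (read(7)): returned 'O1ZFH32', offset=7
After 2 (read(1)): returned 'X', offset=8
After 3 (read(5)): returned 'OS7KV', offset=13
After 4 (seek(15, SET)): offset=15
After 5 (seek(+6, CUR)): offset=21
After 6 (seek(24, SET)): offset=24
After 7 (tell()): offset=24
After 8 (seek(14, SET)): offset=14
After 9 (seek(+4, CUR)): offset=18
After 10 (seek(-2, CUR)): offset=16
After 11 (seek(18, SET)): offset=18
After 12 (read(7)): returned 'WC4YCRS', offset=25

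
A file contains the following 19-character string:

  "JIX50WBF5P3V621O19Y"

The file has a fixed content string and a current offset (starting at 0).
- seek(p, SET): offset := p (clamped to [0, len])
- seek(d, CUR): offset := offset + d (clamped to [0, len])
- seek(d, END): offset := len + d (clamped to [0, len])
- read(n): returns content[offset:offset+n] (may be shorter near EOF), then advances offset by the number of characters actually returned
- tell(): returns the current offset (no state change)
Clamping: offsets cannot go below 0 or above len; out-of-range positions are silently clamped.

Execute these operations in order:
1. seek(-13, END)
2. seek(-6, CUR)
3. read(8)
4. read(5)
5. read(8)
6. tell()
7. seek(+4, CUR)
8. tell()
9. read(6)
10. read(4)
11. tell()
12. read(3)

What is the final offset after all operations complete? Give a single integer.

After 1 (seek(-13, END)): offset=6
After 2 (seek(-6, CUR)): offset=0
After 3 (read(8)): returned 'JIX50WBF', offset=8
After 4 (read(5)): returned '5P3V6', offset=13
After 5 (read(8)): returned '21O19Y', offset=19
After 6 (tell()): offset=19
After 7 (seek(+4, CUR)): offset=19
After 8 (tell()): offset=19
After 9 (read(6)): returned '', offset=19
After 10 (read(4)): returned '', offset=19
After 11 (tell()): offset=19
After 12 (read(3)): returned '', offset=19

Answer: 19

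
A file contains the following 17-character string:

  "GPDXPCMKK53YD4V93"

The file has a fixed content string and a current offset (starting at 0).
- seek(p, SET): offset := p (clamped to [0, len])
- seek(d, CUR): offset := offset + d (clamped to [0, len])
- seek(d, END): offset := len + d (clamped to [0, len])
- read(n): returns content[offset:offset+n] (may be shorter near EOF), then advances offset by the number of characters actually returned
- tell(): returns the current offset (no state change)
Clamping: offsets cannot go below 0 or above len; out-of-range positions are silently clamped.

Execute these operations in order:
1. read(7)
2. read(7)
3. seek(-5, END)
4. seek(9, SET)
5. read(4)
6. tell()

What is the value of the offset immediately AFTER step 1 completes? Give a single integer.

Answer: 7

Derivation:
After 1 (read(7)): returned 'GPDXPCM', offset=7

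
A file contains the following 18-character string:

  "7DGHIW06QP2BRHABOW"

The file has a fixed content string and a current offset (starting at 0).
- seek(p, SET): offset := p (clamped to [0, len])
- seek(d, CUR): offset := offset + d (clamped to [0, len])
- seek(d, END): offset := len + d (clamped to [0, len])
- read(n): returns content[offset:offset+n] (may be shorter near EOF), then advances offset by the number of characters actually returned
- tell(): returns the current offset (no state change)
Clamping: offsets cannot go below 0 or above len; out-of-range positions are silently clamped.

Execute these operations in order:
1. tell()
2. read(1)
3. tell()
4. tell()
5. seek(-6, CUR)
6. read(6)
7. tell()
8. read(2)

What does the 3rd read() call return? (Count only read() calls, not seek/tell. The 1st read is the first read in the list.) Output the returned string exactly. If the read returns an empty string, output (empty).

After 1 (tell()): offset=0
After 2 (read(1)): returned '7', offset=1
After 3 (tell()): offset=1
After 4 (tell()): offset=1
After 5 (seek(-6, CUR)): offset=0
After 6 (read(6)): returned '7DGHIW', offset=6
After 7 (tell()): offset=6
After 8 (read(2)): returned '06', offset=8

Answer: 06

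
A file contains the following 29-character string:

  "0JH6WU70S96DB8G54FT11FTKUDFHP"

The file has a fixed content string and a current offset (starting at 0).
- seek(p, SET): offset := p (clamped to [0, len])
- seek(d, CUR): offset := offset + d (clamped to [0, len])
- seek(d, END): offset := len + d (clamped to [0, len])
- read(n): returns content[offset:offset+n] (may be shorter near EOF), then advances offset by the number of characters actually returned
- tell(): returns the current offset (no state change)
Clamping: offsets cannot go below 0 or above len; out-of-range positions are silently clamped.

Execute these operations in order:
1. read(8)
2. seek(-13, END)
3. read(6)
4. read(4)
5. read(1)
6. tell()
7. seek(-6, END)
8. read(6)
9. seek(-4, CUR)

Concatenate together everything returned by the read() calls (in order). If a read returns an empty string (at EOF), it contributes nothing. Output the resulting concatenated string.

Answer: 0JH6WU704FT11FTKUDFKUDFHP

Derivation:
After 1 (read(8)): returned '0JH6WU70', offset=8
After 2 (seek(-13, END)): offset=16
After 3 (read(6)): returned '4FT11F', offset=22
After 4 (read(4)): returned 'TKUD', offset=26
After 5 (read(1)): returned 'F', offset=27
After 6 (tell()): offset=27
After 7 (seek(-6, END)): offset=23
After 8 (read(6)): returned 'KUDFHP', offset=29
After 9 (seek(-4, CUR)): offset=25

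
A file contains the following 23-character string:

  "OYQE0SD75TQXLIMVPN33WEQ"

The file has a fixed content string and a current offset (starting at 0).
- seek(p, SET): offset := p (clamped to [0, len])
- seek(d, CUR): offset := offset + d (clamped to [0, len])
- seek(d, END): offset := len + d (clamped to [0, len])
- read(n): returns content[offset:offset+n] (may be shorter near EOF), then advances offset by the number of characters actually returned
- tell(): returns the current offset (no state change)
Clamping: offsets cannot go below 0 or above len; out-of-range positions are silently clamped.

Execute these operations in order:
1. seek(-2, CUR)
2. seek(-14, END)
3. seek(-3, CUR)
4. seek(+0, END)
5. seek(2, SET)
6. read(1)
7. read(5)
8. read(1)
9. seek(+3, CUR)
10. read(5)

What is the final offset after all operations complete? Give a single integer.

Answer: 17

Derivation:
After 1 (seek(-2, CUR)): offset=0
After 2 (seek(-14, END)): offset=9
After 3 (seek(-3, CUR)): offset=6
After 4 (seek(+0, END)): offset=23
After 5 (seek(2, SET)): offset=2
After 6 (read(1)): returned 'Q', offset=3
After 7 (read(5)): returned 'E0SD7', offset=8
After 8 (read(1)): returned '5', offset=9
After 9 (seek(+3, CUR)): offset=12
After 10 (read(5)): returned 'LIMVP', offset=17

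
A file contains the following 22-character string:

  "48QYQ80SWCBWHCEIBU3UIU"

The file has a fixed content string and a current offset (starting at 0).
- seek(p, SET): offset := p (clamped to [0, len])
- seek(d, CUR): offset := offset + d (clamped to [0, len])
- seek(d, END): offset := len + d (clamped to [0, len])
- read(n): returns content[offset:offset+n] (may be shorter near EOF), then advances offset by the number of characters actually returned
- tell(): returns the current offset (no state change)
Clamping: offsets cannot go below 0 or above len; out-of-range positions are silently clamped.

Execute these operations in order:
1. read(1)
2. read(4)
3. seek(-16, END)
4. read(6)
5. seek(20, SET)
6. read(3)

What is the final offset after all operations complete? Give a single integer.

After 1 (read(1)): returned '4', offset=1
After 2 (read(4)): returned '8QYQ', offset=5
After 3 (seek(-16, END)): offset=6
After 4 (read(6)): returned '0SWCBW', offset=12
After 5 (seek(20, SET)): offset=20
After 6 (read(3)): returned 'IU', offset=22

Answer: 22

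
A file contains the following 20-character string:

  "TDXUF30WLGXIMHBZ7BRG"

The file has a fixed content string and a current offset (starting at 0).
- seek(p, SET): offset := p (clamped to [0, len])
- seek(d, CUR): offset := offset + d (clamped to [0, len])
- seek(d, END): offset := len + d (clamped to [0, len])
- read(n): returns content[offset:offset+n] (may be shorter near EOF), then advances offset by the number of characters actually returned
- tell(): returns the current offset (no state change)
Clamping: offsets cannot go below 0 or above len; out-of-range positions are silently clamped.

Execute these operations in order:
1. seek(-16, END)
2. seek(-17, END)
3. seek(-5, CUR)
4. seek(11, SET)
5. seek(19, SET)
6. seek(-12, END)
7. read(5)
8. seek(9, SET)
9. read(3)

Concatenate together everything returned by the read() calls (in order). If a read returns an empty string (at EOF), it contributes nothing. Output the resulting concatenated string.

After 1 (seek(-16, END)): offset=4
After 2 (seek(-17, END)): offset=3
After 3 (seek(-5, CUR)): offset=0
After 4 (seek(11, SET)): offset=11
After 5 (seek(19, SET)): offset=19
After 6 (seek(-12, END)): offset=8
After 7 (read(5)): returned 'LGXIM', offset=13
After 8 (seek(9, SET)): offset=9
After 9 (read(3)): returned 'GXI', offset=12

Answer: LGXIMGXI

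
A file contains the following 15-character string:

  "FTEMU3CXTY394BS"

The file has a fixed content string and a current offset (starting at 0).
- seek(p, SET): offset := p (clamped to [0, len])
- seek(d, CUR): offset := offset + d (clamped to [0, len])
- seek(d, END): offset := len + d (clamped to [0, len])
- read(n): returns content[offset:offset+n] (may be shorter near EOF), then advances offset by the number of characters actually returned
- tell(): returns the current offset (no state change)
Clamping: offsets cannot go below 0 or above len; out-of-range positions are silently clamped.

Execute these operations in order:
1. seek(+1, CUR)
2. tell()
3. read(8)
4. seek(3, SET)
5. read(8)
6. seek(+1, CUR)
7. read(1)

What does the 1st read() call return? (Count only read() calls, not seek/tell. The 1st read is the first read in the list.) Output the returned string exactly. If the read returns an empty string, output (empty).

After 1 (seek(+1, CUR)): offset=1
After 2 (tell()): offset=1
After 3 (read(8)): returned 'TEMU3CXT', offset=9
After 4 (seek(3, SET)): offset=3
After 5 (read(8)): returned 'MU3CXTY3', offset=11
After 6 (seek(+1, CUR)): offset=12
After 7 (read(1)): returned '4', offset=13

Answer: TEMU3CXT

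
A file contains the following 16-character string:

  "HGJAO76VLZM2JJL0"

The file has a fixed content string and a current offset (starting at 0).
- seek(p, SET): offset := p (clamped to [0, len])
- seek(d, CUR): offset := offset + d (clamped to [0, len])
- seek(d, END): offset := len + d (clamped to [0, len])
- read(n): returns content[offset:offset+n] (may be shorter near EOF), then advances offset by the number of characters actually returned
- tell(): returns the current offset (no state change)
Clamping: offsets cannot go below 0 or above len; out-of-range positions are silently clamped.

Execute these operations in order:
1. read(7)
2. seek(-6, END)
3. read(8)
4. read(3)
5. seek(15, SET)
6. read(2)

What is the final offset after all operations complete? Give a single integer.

After 1 (read(7)): returned 'HGJAO76', offset=7
After 2 (seek(-6, END)): offset=10
After 3 (read(8)): returned 'M2JJL0', offset=16
After 4 (read(3)): returned '', offset=16
After 5 (seek(15, SET)): offset=15
After 6 (read(2)): returned '0', offset=16

Answer: 16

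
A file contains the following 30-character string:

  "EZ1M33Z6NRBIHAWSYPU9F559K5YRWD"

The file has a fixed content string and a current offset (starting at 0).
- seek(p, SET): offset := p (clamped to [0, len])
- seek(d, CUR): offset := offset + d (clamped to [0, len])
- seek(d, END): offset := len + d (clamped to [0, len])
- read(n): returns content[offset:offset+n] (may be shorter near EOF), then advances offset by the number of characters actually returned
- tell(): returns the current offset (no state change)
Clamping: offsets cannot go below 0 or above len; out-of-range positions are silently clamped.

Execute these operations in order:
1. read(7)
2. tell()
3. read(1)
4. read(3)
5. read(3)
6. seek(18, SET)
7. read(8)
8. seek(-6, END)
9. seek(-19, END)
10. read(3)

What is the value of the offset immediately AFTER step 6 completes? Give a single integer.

Answer: 18

Derivation:
After 1 (read(7)): returned 'EZ1M33Z', offset=7
After 2 (tell()): offset=7
After 3 (read(1)): returned '6', offset=8
After 4 (read(3)): returned 'NRB', offset=11
After 5 (read(3)): returned 'IHA', offset=14
After 6 (seek(18, SET)): offset=18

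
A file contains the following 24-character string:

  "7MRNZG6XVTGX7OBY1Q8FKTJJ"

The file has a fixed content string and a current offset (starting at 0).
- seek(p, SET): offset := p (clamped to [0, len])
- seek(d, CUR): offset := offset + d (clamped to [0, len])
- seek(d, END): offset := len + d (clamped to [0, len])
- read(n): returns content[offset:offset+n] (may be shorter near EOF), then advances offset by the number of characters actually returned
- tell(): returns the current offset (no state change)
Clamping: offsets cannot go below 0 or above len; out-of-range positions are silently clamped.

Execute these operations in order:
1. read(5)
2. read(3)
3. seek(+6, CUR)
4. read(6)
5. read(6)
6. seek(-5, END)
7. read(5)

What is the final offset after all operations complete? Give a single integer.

After 1 (read(5)): returned '7MRNZ', offset=5
After 2 (read(3)): returned 'G6X', offset=8
After 3 (seek(+6, CUR)): offset=14
After 4 (read(6)): returned 'BY1Q8F', offset=20
After 5 (read(6)): returned 'KTJJ', offset=24
After 6 (seek(-5, END)): offset=19
After 7 (read(5)): returned 'FKTJJ', offset=24

Answer: 24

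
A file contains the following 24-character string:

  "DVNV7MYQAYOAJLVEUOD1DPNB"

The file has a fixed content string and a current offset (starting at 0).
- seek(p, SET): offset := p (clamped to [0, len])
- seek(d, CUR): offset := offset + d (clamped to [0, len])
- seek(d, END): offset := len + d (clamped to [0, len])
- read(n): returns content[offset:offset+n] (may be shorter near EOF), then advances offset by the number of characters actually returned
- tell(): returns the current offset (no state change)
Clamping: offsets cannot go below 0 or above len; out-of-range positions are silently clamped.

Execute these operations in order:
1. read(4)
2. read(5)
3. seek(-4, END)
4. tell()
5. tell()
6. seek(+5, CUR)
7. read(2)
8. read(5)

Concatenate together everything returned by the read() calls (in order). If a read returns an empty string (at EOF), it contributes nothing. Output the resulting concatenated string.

Answer: DVNV7MYQA

Derivation:
After 1 (read(4)): returned 'DVNV', offset=4
After 2 (read(5)): returned '7MYQA', offset=9
After 3 (seek(-4, END)): offset=20
After 4 (tell()): offset=20
After 5 (tell()): offset=20
After 6 (seek(+5, CUR)): offset=24
After 7 (read(2)): returned '', offset=24
After 8 (read(5)): returned '', offset=24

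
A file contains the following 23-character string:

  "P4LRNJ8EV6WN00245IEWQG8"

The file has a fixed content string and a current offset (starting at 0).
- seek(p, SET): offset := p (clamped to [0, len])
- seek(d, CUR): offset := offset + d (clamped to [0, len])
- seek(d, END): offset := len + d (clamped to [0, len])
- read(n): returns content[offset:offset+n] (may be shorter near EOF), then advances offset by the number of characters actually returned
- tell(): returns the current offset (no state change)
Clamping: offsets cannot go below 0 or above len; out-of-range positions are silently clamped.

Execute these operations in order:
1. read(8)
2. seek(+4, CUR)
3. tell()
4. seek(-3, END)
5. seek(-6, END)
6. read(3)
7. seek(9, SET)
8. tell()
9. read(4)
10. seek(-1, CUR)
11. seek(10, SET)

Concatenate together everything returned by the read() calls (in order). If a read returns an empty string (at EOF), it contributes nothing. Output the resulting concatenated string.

Answer: P4LRNJ8EIEW6WN0

Derivation:
After 1 (read(8)): returned 'P4LRNJ8E', offset=8
After 2 (seek(+4, CUR)): offset=12
After 3 (tell()): offset=12
After 4 (seek(-3, END)): offset=20
After 5 (seek(-6, END)): offset=17
After 6 (read(3)): returned 'IEW', offset=20
After 7 (seek(9, SET)): offset=9
After 8 (tell()): offset=9
After 9 (read(4)): returned '6WN0', offset=13
After 10 (seek(-1, CUR)): offset=12
After 11 (seek(10, SET)): offset=10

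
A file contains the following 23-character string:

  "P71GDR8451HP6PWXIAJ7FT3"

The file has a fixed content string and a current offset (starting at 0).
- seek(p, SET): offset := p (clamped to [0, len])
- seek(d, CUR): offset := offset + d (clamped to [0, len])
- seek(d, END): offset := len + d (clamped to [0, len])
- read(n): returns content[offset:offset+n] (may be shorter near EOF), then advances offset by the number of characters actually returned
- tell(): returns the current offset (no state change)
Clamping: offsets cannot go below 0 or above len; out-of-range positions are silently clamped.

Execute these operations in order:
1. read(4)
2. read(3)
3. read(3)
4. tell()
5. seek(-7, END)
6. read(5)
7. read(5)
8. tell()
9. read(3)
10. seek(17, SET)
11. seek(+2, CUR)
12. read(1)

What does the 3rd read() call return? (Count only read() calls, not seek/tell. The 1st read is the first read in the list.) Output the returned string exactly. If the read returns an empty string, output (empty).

After 1 (read(4)): returned 'P71G', offset=4
After 2 (read(3)): returned 'DR8', offset=7
After 3 (read(3)): returned '451', offset=10
After 4 (tell()): offset=10
After 5 (seek(-7, END)): offset=16
After 6 (read(5)): returned 'IAJ7F', offset=21
After 7 (read(5)): returned 'T3', offset=23
After 8 (tell()): offset=23
After 9 (read(3)): returned '', offset=23
After 10 (seek(17, SET)): offset=17
After 11 (seek(+2, CUR)): offset=19
After 12 (read(1)): returned '7', offset=20

Answer: 451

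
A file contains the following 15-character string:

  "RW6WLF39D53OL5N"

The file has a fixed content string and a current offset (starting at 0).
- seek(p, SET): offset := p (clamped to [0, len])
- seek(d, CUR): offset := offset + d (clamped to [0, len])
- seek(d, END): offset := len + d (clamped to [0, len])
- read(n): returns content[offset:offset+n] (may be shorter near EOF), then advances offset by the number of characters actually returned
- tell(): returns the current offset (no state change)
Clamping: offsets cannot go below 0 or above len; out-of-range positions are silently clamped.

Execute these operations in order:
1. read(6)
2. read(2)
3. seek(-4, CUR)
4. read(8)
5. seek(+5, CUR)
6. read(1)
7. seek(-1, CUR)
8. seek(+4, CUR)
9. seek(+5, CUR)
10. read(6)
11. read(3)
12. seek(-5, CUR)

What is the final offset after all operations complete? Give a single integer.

After 1 (read(6)): returned 'RW6WLF', offset=6
After 2 (read(2)): returned '39', offset=8
After 3 (seek(-4, CUR)): offset=4
After 4 (read(8)): returned 'LF39D53O', offset=12
After 5 (seek(+5, CUR)): offset=15
After 6 (read(1)): returned '', offset=15
After 7 (seek(-1, CUR)): offset=14
After 8 (seek(+4, CUR)): offset=15
After 9 (seek(+5, CUR)): offset=15
After 10 (read(6)): returned '', offset=15
After 11 (read(3)): returned '', offset=15
After 12 (seek(-5, CUR)): offset=10

Answer: 10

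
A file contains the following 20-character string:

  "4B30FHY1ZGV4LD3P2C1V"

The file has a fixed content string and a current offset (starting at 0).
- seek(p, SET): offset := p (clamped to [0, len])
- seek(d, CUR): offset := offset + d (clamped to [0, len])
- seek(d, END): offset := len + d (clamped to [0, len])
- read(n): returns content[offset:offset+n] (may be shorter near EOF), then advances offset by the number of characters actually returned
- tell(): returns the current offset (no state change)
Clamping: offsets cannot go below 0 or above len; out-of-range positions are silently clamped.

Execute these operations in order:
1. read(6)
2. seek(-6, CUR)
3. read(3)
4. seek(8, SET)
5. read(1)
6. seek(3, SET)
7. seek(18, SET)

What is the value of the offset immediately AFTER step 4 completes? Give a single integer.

Answer: 8

Derivation:
After 1 (read(6)): returned '4B30FH', offset=6
After 2 (seek(-6, CUR)): offset=0
After 3 (read(3)): returned '4B3', offset=3
After 4 (seek(8, SET)): offset=8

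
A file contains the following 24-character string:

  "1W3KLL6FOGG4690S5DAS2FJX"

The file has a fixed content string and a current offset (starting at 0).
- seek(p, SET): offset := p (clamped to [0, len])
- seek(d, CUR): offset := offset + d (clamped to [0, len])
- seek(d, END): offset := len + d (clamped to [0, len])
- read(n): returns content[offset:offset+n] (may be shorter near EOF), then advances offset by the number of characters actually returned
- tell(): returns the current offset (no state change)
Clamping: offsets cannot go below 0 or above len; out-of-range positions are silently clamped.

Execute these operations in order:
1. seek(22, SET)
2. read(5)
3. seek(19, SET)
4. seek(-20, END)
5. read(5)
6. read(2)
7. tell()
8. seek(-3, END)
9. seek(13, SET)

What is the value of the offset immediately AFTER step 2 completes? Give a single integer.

Answer: 24

Derivation:
After 1 (seek(22, SET)): offset=22
After 2 (read(5)): returned 'JX', offset=24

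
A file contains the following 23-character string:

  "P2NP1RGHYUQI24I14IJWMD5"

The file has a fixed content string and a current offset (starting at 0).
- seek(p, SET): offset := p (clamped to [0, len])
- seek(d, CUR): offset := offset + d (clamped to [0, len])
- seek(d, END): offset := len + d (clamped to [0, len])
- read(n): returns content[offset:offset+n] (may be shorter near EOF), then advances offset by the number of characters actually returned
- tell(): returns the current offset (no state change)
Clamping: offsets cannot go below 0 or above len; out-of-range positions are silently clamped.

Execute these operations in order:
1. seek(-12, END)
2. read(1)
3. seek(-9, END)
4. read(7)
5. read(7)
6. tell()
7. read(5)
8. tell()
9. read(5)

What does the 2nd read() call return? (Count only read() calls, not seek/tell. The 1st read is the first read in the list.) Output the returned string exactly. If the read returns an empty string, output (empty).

After 1 (seek(-12, END)): offset=11
After 2 (read(1)): returned 'I', offset=12
After 3 (seek(-9, END)): offset=14
After 4 (read(7)): returned 'I14IJWM', offset=21
After 5 (read(7)): returned 'D5', offset=23
After 6 (tell()): offset=23
After 7 (read(5)): returned '', offset=23
After 8 (tell()): offset=23
After 9 (read(5)): returned '', offset=23

Answer: I14IJWM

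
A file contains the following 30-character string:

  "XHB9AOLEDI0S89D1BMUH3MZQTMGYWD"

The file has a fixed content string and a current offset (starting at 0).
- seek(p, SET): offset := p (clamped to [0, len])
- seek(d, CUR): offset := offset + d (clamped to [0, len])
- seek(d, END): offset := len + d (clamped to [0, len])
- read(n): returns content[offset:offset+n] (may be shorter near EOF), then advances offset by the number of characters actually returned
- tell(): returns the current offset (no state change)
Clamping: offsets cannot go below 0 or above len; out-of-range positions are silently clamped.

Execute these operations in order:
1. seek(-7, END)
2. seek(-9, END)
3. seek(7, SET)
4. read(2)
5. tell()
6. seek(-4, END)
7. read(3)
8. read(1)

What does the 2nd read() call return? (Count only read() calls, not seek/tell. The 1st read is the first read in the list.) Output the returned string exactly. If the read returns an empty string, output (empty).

Answer: GYW

Derivation:
After 1 (seek(-7, END)): offset=23
After 2 (seek(-9, END)): offset=21
After 3 (seek(7, SET)): offset=7
After 4 (read(2)): returned 'ED', offset=9
After 5 (tell()): offset=9
After 6 (seek(-4, END)): offset=26
After 7 (read(3)): returned 'GYW', offset=29
After 8 (read(1)): returned 'D', offset=30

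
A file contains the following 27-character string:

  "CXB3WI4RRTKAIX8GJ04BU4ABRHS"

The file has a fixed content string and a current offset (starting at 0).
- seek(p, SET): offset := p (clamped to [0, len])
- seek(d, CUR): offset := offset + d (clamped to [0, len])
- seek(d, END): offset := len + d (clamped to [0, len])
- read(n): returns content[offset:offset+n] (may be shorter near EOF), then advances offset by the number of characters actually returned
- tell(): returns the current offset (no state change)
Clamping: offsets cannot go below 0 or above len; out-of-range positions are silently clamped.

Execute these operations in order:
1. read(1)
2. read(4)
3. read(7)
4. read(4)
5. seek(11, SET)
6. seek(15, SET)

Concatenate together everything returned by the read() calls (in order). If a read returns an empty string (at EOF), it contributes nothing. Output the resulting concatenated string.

After 1 (read(1)): returned 'C', offset=1
After 2 (read(4)): returned 'XB3W', offset=5
After 3 (read(7)): returned 'I4RRTKA', offset=12
After 4 (read(4)): returned 'IX8G', offset=16
After 5 (seek(11, SET)): offset=11
After 6 (seek(15, SET)): offset=15

Answer: CXB3WI4RRTKAIX8G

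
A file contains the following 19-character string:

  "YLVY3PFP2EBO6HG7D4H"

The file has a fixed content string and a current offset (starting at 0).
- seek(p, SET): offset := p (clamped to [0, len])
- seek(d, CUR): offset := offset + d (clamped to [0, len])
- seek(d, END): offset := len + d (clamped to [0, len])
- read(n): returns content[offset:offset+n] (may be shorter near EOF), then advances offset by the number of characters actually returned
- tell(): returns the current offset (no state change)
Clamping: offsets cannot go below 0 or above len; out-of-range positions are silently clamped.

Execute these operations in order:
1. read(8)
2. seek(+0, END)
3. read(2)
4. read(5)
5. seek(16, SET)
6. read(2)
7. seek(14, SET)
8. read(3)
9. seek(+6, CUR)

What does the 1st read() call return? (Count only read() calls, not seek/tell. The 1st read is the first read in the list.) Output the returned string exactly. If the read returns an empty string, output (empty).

Answer: YLVY3PFP

Derivation:
After 1 (read(8)): returned 'YLVY3PFP', offset=8
After 2 (seek(+0, END)): offset=19
After 3 (read(2)): returned '', offset=19
After 4 (read(5)): returned '', offset=19
After 5 (seek(16, SET)): offset=16
After 6 (read(2)): returned 'D4', offset=18
After 7 (seek(14, SET)): offset=14
After 8 (read(3)): returned 'G7D', offset=17
After 9 (seek(+6, CUR)): offset=19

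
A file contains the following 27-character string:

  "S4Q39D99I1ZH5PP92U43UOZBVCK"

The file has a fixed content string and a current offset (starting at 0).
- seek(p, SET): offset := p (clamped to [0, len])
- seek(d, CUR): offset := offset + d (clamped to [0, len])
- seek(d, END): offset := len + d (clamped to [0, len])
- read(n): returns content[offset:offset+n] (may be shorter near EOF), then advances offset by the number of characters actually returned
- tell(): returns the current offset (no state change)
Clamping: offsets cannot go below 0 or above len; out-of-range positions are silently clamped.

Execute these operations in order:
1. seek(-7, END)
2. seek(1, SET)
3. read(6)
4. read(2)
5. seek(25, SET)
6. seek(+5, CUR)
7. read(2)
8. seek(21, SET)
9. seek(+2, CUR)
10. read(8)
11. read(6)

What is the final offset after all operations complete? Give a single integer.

After 1 (seek(-7, END)): offset=20
After 2 (seek(1, SET)): offset=1
After 3 (read(6)): returned '4Q39D9', offset=7
After 4 (read(2)): returned '9I', offset=9
After 5 (seek(25, SET)): offset=25
After 6 (seek(+5, CUR)): offset=27
After 7 (read(2)): returned '', offset=27
After 8 (seek(21, SET)): offset=21
After 9 (seek(+2, CUR)): offset=23
After 10 (read(8)): returned 'BVCK', offset=27
After 11 (read(6)): returned '', offset=27

Answer: 27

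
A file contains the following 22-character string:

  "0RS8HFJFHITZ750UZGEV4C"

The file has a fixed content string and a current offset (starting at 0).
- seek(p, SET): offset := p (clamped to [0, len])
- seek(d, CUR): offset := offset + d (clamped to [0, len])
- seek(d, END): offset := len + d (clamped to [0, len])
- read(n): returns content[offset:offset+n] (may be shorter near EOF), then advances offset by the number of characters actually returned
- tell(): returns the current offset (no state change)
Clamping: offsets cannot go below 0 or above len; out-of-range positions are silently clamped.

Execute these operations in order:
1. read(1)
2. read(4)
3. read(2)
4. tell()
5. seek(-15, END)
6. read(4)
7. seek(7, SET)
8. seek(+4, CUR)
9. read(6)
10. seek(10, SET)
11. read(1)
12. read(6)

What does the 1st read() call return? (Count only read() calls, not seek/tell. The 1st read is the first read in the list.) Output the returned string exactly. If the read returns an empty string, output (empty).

After 1 (read(1)): returned '0', offset=1
After 2 (read(4)): returned 'RS8H', offset=5
After 3 (read(2)): returned 'FJ', offset=7
After 4 (tell()): offset=7
After 5 (seek(-15, END)): offset=7
After 6 (read(4)): returned 'FHIT', offset=11
After 7 (seek(7, SET)): offset=7
After 8 (seek(+4, CUR)): offset=11
After 9 (read(6)): returned 'Z750UZ', offset=17
After 10 (seek(10, SET)): offset=10
After 11 (read(1)): returned 'T', offset=11
After 12 (read(6)): returned 'Z750UZ', offset=17

Answer: 0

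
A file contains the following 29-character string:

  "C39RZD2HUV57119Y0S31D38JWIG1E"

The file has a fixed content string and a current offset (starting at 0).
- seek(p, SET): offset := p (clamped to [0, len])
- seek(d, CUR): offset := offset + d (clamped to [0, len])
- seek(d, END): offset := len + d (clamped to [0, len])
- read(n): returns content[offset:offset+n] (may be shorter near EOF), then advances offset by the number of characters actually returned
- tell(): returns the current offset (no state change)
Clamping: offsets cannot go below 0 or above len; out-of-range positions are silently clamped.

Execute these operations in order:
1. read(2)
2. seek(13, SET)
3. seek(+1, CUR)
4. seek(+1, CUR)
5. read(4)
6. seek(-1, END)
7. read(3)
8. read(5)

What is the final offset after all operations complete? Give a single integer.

Answer: 29

Derivation:
After 1 (read(2)): returned 'C3', offset=2
After 2 (seek(13, SET)): offset=13
After 3 (seek(+1, CUR)): offset=14
After 4 (seek(+1, CUR)): offset=15
After 5 (read(4)): returned 'Y0S3', offset=19
After 6 (seek(-1, END)): offset=28
After 7 (read(3)): returned 'E', offset=29
After 8 (read(5)): returned '', offset=29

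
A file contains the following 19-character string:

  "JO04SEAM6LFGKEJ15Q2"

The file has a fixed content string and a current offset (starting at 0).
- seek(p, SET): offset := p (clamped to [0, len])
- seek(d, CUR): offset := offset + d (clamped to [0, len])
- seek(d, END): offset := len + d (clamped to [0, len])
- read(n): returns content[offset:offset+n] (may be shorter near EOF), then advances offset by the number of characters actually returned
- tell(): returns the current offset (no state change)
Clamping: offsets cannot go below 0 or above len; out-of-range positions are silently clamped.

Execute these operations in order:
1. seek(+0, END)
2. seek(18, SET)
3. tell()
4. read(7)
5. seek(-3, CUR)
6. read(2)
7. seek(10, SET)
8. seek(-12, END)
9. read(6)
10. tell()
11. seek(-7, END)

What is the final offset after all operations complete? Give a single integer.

Answer: 12

Derivation:
After 1 (seek(+0, END)): offset=19
After 2 (seek(18, SET)): offset=18
After 3 (tell()): offset=18
After 4 (read(7)): returned '2', offset=19
After 5 (seek(-3, CUR)): offset=16
After 6 (read(2)): returned '5Q', offset=18
After 7 (seek(10, SET)): offset=10
After 8 (seek(-12, END)): offset=7
After 9 (read(6)): returned 'M6LFGK', offset=13
After 10 (tell()): offset=13
After 11 (seek(-7, END)): offset=12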